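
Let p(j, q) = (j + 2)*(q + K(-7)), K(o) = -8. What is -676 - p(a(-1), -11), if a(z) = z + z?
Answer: -676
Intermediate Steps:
a(z) = 2*z
p(j, q) = (-8 + q)*(2 + j) (p(j, q) = (j + 2)*(q - 8) = (2 + j)*(-8 + q) = (-8 + q)*(2 + j))
-676 - p(a(-1), -11) = -676 - (-16 - 16*(-1) + 2*(-11) + (2*(-1))*(-11)) = -676 - (-16 - 8*(-2) - 22 - 2*(-11)) = -676 - (-16 + 16 - 22 + 22) = -676 - 1*0 = -676 + 0 = -676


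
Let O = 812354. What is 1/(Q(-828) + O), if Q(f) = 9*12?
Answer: 1/812462 ≈ 1.2308e-6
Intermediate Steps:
Q(f) = 108
1/(Q(-828) + O) = 1/(108 + 812354) = 1/812462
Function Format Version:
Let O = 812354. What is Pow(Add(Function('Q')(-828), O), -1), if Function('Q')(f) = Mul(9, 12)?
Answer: Rational(1, 812462) ≈ 1.2308e-6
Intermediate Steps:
Function('Q')(f) = 108
Pow(Add(Function('Q')(-828), O), -1) = Pow(Add(108, 812354), -1) = Pow(812462, -1) = Rational(1, 812462)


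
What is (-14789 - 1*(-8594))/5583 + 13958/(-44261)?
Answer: -16767829/11767103 ≈ -1.4250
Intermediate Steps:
(-14789 - 1*(-8594))/5583 + 13958/(-44261) = (-14789 + 8594)*(1/5583) + 13958*(-1/44261) = -6195*1/5583 - 1994/6323 = -2065/1861 - 1994/6323 = -16767829/11767103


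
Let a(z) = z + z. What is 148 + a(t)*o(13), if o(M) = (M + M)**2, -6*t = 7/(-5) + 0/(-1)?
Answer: 6952/15 ≈ 463.47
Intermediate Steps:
t = 7/30 (t = -(7/(-5) + 0/(-1))/6 = -(7*(-1/5) + 0*(-1))/6 = -(-7/5 + 0)/6 = -1/6*(-7/5) = 7/30 ≈ 0.23333)
o(M) = 4*M**2 (o(M) = (2*M)**2 = 4*M**2)
a(z) = 2*z
148 + a(t)*o(13) = 148 + (2*(7/30))*(4*13**2) = 148 + 7*(4*169)/15 = 148 + (7/15)*676 = 148 + 4732/15 = 6952/15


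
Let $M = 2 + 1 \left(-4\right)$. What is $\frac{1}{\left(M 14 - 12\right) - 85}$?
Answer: $- \frac{1}{125} \approx -0.008$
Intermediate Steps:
$M = -2$ ($M = 2 - 4 = -2$)
$\frac{1}{\left(M 14 - 12\right) - 85} = \frac{1}{\left(\left(-2\right) 14 - 12\right) - 85} = \frac{1}{\left(-28 - 12\right) - 85} = \frac{1}{-40 - 85} = \frac{1}{-125} = - \frac{1}{125}$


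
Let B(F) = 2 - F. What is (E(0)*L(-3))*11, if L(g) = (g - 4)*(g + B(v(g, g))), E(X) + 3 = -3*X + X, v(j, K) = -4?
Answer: 693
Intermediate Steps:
E(X) = -3 - 2*X (E(X) = -3 + (-3*X + X) = -3 - 2*X)
L(g) = (-4 + g)*(6 + g) (L(g) = (g - 4)*(g + (2 - 1*(-4))) = (-4 + g)*(g + (2 + 4)) = (-4 + g)*(g + 6) = (-4 + g)*(6 + g))
(E(0)*L(-3))*11 = ((-3 - 2*0)*(-24 + (-3)² + 2*(-3)))*11 = ((-3 + 0)*(-24 + 9 - 6))*11 = -3*(-21)*11 = 63*11 = 693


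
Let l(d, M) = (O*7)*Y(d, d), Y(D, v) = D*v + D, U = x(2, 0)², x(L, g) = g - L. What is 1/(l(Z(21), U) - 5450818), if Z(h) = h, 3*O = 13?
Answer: -1/5436804 ≈ -1.8393e-7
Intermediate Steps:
O = 13/3 (O = (⅓)*13 = 13/3 ≈ 4.3333)
U = 4 (U = (0 - 1*2)² = (0 - 2)² = (-2)² = 4)
Y(D, v) = D + D*v
l(d, M) = 91*d*(1 + d)/3 (l(d, M) = ((13/3)*7)*(d*(1 + d)) = 91*(d*(1 + d))/3 = 91*d*(1 + d)/3)
1/(l(Z(21), U) - 5450818) = 1/((91/3)*21*(1 + 21) - 5450818) = 1/((91/3)*21*22 - 5450818) = 1/(14014 - 5450818) = 1/(-5436804) = -1/5436804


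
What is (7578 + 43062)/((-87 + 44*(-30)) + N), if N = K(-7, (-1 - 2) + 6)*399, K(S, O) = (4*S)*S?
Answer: 16880/25599 ≈ 0.65940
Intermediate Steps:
K(S, O) = 4*S²
N = 78204 (N = (4*(-7)²)*399 = (4*49)*399 = 196*399 = 78204)
(7578 + 43062)/((-87 + 44*(-30)) + N) = (7578 + 43062)/((-87 + 44*(-30)) + 78204) = 50640/((-87 - 1320) + 78204) = 50640/(-1407 + 78204) = 50640/76797 = 50640*(1/76797) = 16880/25599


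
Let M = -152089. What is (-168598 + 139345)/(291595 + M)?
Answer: -9751/46502 ≈ -0.20969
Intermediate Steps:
(-168598 + 139345)/(291595 + M) = (-168598 + 139345)/(291595 - 152089) = -29253/139506 = -29253*1/139506 = -9751/46502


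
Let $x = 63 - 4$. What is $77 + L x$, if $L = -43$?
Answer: $-2460$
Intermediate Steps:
$x = 59$ ($x = 63 - 4 = 59$)
$77 + L x = 77 - 2537 = -2460$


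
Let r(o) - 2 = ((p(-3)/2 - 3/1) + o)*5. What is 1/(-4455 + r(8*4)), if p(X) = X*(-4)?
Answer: -1/4278 ≈ -0.00023375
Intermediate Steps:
p(X) = -4*X
r(o) = 17 + 5*o (r(o) = 2 + ((-4*(-3)/2 - 3/1) + o)*5 = 2 + ((12*(½) - 3*1) + o)*5 = 2 + ((6 - 3) + o)*5 = 2 + (3 + o)*5 = 2 + (15 + 5*o) = 17 + 5*o)
1/(-4455 + r(8*4)) = 1/(-4455 + (17 + 5*(8*4))) = 1/(-4455 + (17 + 5*32)) = 1/(-4455 + (17 + 160)) = 1/(-4455 + 177) = 1/(-4278) = -1/4278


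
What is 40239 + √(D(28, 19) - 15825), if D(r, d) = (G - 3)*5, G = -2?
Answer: 40239 + 5*I*√634 ≈ 40239.0 + 125.9*I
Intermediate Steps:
D(r, d) = -25 (D(r, d) = (-2 - 3)*5 = -5*5 = -25)
40239 + √(D(28, 19) - 15825) = 40239 + √(-25 - 15825) = 40239 + √(-15850) = 40239 + 5*I*√634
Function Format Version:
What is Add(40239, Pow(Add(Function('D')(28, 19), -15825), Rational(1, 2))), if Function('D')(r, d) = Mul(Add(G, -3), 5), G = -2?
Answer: Add(40239, Mul(5, I, Pow(634, Rational(1, 2)))) ≈ Add(40239., Mul(125.90, I))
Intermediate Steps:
Function('D')(r, d) = -25 (Function('D')(r, d) = Mul(Add(-2, -3), 5) = Mul(-5, 5) = -25)
Add(40239, Pow(Add(Function('D')(28, 19), -15825), Rational(1, 2))) = Add(40239, Pow(Add(-25, -15825), Rational(1, 2))) = Add(40239, Pow(-15850, Rational(1, 2))) = Add(40239, Mul(5, I, Pow(634, Rational(1, 2))))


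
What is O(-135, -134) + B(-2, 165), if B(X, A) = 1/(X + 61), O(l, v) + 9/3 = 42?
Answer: 2302/59 ≈ 39.017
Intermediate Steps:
O(l, v) = 39 (O(l, v) = -3 + 42 = 39)
B(X, A) = 1/(61 + X)
O(-135, -134) + B(-2, 165) = 39 + 1/(61 - 2) = 39 + 1/59 = 2302/59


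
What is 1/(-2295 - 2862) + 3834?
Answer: 19771937/5157 ≈ 3834.0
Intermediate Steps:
1/(-2295 - 2862) + 3834 = 1/(-5157) + 3834 = -1/5157 + 3834 = 19771937/5157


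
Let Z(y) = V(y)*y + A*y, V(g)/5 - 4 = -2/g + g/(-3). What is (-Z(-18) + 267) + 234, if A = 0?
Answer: 1411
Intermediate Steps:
V(g) = 20 - 10/g - 5*g/3 (V(g) = 20 + 5*(-2/g + g/(-3)) = 20 + 5*(-2/g + g*(-⅓)) = 20 + 5*(-2/g - g/3) = 20 + (-10/g - 5*g/3) = 20 - 10/g - 5*g/3)
Z(y) = y*(20 - 10/y - 5*y/3) (Z(y) = (20 - 10/y - 5*y/3)*y + 0*y = y*(20 - 10/y - 5*y/3) + 0 = y*(20 - 10/y - 5*y/3))
(-Z(-18) + 267) + 234 = (-(-10 - 5/3*(-18)*(-12 - 18)) + 267) + 234 = (-(-10 - 5/3*(-18)*(-30)) + 267) + 234 = (-(-10 - 900) + 267) + 234 = (-1*(-910) + 267) + 234 = (910 + 267) + 234 = 1177 + 234 = 1411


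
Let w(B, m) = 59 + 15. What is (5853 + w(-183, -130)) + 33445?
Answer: 39372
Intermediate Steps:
w(B, m) = 74
(5853 + w(-183, -130)) + 33445 = (5853 + 74) + 33445 = 5927 + 33445 = 39372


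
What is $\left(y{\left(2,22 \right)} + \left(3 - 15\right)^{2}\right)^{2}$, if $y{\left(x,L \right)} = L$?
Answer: $27556$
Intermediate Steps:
$\left(y{\left(2,22 \right)} + \left(3 - 15\right)^{2}\right)^{2} = \left(22 + \left(3 - 15\right)^{2}\right)^{2} = \left(22 + \left(-12\right)^{2}\right)^{2} = \left(22 + 144\right)^{2} = 166^{2} = 27556$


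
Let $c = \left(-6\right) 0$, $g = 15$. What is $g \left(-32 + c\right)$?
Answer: $-480$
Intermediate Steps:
$c = 0$
$g \left(-32 + c\right) = 15 \left(-32 + 0\right) = 15 \left(-32\right) = -480$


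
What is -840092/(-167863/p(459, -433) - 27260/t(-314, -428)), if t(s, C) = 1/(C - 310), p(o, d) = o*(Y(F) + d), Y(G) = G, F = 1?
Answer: -166580162496/3989134357303 ≈ -0.041758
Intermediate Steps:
p(o, d) = o*(1 + d)
t(s, C) = 1/(-310 + C)
-840092/(-167863/p(459, -433) - 27260/t(-314, -428)) = -840092/(-167863*1/(459*(1 - 433)) - 27260/(1/(-310 - 428))) = -840092/(-167863/(459*(-432)) - 27260/(1/(-738))) = -840092/(-167863/(-198288) - 27260/(-1/738)) = -840092/(-167863*(-1/198288) - 27260*(-738)) = -840092/(167863/198288 + 20117880) = -840092/3989134357303/198288 = -840092*198288/3989134357303 = -166580162496/3989134357303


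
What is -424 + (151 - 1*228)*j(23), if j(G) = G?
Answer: -2195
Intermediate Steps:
-424 + (151 - 1*228)*j(23) = -424 + (151 - 1*228)*23 = -424 + (151 - 228)*23 = -424 - 77*23 = -424 - 1771 = -2195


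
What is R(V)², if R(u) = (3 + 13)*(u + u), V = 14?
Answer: 200704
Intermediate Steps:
R(u) = 32*u (R(u) = 16*(2*u) = 32*u)
R(V)² = (32*14)² = 448² = 200704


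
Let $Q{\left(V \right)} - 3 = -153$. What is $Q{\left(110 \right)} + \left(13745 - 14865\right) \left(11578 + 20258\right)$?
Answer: $-35656470$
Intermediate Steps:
$Q{\left(V \right)} = -150$ ($Q{\left(V \right)} = 3 - 153 = -150$)
$Q{\left(110 \right)} + \left(13745 - 14865\right) \left(11578 + 20258\right) = -150 + \left(13745 - 14865\right) \left(11578 + 20258\right) = -150 - 35656320 = -35656470$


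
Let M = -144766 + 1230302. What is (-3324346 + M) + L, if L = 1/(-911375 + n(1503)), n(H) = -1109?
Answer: -2042878304041/912484 ≈ -2.2388e+6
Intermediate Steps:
L = -1/912484 (L = 1/(-911375 - 1109) = 1/(-912484) = -1/912484 ≈ -1.0959e-6)
M = 1085536
(-3324346 + M) + L = (-3324346 + 1085536) - 1/912484 = -2238810 - 1/912484 = -2042878304041/912484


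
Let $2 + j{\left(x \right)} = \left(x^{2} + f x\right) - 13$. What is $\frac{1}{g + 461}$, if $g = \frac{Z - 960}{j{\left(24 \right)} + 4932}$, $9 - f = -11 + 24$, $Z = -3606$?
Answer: $\frac{1799}{827817} \approx 0.0021732$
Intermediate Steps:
$f = -4$ ($f = 9 - \left(-11 + 24\right) = 9 - 13 = -4$)
$j{\left(x \right)} = -15 + x^{2} - 4 x$ ($j{\left(x \right)} = -2 - \left(13 - x^{2} + 4 x\right) = -15 + x^{2} - 4 x$)
$g = - \frac{1522}{1799}$ ($g = \frac{-3606 - 960}{\left(-15 + 24^{2} - 96\right) + 4932} = - \frac{4566}{\left(-15 + 576 - 96\right) + 4932} = - \frac{4566}{465 + 4932} = - \frac{4566}{5397} = \left(-4566\right) \frac{1}{5397} = - \frac{1522}{1799} \approx -0.84603$)
$\frac{1}{g + 461} = \frac{1}{- \frac{1522}{1799} + 461} = \frac{1}{\frac{827817}{1799}} = \frac{1799}{827817}$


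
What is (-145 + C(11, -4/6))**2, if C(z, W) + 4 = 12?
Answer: 18769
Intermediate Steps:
C(z, W) = 8 (C(z, W) = -4 + 12 = 8)
(-145 + C(11, -4/6))**2 = (-145 + 8)**2 = (-137)**2 = 18769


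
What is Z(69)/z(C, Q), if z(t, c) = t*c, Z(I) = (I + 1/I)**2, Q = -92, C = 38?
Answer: -5669161/4161114 ≈ -1.3624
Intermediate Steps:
Z(I) = (I + 1/I)**2
z(t, c) = c*t
Z(69)/z(C, Q) = ((1 + 69**2)**2/69**2)/((-92*38)) = ((1 + 4761)**2/4761)/(-3496) = ((1/4761)*4762**2)*(-1/3496) = ((1/4761)*22676644)*(-1/3496) = (22676644/4761)*(-1/3496) = -5669161/4161114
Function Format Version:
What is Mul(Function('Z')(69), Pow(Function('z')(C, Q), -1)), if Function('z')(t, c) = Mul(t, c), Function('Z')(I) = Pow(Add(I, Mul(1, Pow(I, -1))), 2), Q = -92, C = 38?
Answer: Rational(-5669161, 4161114) ≈ -1.3624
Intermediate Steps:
Function('Z')(I) = Pow(Add(I, Pow(I, -1)), 2)
Function('z')(t, c) = Mul(c, t)
Mul(Function('Z')(69), Pow(Function('z')(C, Q), -1)) = Mul(Mul(Pow(69, -2), Pow(Add(1, Pow(69, 2)), 2)), Pow(Mul(-92, 38), -1)) = Mul(Mul(Rational(1, 4761), Pow(Add(1, 4761), 2)), Pow(-3496, -1)) = Mul(Mul(Rational(1, 4761), Pow(4762, 2)), Rational(-1, 3496)) = Mul(Mul(Rational(1, 4761), 22676644), Rational(-1, 3496)) = Mul(Rational(22676644, 4761), Rational(-1, 3496)) = Rational(-5669161, 4161114)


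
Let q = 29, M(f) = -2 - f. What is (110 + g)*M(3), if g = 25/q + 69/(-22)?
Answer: -343645/638 ≈ -538.63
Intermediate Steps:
g = -1451/638 (g = 25/29 + 69/(-22) = 25*(1/29) + 69*(-1/22) = 25/29 - 69/22 = -1451/638 ≈ -2.2743)
(110 + g)*M(3) = (110 - 1451/638)*(-2 - 1*3) = 68729*(-2 - 3)/638 = (68729/638)*(-5) = -343645/638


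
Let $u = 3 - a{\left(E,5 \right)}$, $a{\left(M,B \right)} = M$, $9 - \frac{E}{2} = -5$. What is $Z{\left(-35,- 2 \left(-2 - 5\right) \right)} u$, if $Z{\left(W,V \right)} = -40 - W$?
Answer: $125$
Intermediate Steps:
$E = 28$ ($E = 18 - -10 = 18 + 10 = 28$)
$u = -25$ ($u = 3 - 28 = -25$)
$Z{\left(-35,- 2 \left(-2 - 5\right) \right)} u = \left(-40 - -35\right) \left(-25\right) = \left(-40 + 35\right) \left(-25\right) = \left(-5\right) \left(-25\right) = 125$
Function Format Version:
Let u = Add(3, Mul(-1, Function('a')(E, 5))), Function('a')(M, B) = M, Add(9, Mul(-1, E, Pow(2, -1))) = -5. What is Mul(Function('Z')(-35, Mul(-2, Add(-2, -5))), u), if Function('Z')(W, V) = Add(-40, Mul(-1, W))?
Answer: 125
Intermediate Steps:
E = 28 (E = Add(18, Mul(-2, -5)) = Add(18, 10) = 28)
u = -25 (u = Add(3, Mul(-1, 28)) = Add(3, -28) = -25)
Mul(Function('Z')(-35, Mul(-2, Add(-2, -5))), u) = Mul(Add(-40, Mul(-1, -35)), -25) = Mul(Add(-40, 35), -25) = Mul(-5, -25) = 125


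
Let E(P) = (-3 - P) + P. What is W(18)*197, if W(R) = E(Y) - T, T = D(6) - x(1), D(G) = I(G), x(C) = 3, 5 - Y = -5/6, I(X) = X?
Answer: -1182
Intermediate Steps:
Y = 35/6 (Y = 5 - (-5)/6 = 5 - 1*(-⅚) = 5 + ⅚ = 35/6 ≈ 5.8333)
E(P) = -3
D(G) = G
T = 3 (T = 6 - 1*3 = 6 - 3 = 3)
W(R) = -6 (W(R) = -3 - 1*3 = -3 - 3 = -6)
W(18)*197 = -6*197 = -1182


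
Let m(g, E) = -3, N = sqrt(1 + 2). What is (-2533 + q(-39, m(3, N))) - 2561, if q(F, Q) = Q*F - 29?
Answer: -5006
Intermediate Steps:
N = sqrt(3) ≈ 1.7320
q(F, Q) = -29 + F*Q (q(F, Q) = F*Q - 29 = -29 + F*Q)
(-2533 + q(-39, m(3, N))) - 2561 = (-2533 + (-29 - 39*(-3))) - 2561 = (-2533 + (-29 + 117)) - 2561 = (-2533 + 88) - 2561 = -2445 - 2561 = -5006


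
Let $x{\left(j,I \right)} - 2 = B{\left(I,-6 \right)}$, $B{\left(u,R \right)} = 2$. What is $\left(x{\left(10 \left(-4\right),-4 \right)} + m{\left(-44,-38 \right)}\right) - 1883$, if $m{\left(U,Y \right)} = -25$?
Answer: $-1904$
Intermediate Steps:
$x{\left(j,I \right)} = 4$ ($x{\left(j,I \right)} = 2 + 2 = 4$)
$\left(x{\left(10 \left(-4\right),-4 \right)} + m{\left(-44,-38 \right)}\right) - 1883 = \left(4 - 25\right) - 1883 = -21 - 1883 = -1904$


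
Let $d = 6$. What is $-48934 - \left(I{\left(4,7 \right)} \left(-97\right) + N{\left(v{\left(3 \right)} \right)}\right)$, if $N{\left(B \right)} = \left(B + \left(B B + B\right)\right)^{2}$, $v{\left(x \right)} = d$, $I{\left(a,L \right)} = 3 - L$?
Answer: $-51626$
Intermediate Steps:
$v{\left(x \right)} = 6$
$N{\left(B \right)} = \left(B^{2} + 2 B\right)^{2}$ ($N{\left(B \right)} = \left(B + \left(B^{2} + B\right)\right)^{2} = \left(B + \left(B + B^{2}\right)\right)^{2} = \left(B^{2} + 2 B\right)^{2}$)
$-48934 - \left(I{\left(4,7 \right)} \left(-97\right) + N{\left(v{\left(3 \right)} \right)}\right) = -48934 - \left(\left(3 - 7\right) \left(-97\right) + 6^{2} \left(2 + 6\right)^{2}\right) = -48934 - \left(\left(3 - 7\right) \left(-97\right) + 36 \cdot 8^{2}\right) = -48934 - \left(\left(-4\right) \left(-97\right) + 36 \cdot 64\right) = -48934 - \left(388 + 2304\right) = -48934 - 2692 = -51626$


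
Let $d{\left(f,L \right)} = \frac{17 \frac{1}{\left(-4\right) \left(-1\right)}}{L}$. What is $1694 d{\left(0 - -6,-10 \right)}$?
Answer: $- \frac{14399}{20} \approx -719.95$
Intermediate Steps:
$d{\left(f,L \right)} = \frac{17}{4 L}$ ($d{\left(f,L \right)} = \frac{17 \cdot \frac{1}{4}}{L} = \frac{17}{4 L}$)
$1694 d{\left(0 - -6,-10 \right)} = 1694 \frac{17}{4 \left(-10\right)} = 1694 \cdot \frac{17}{4} \left(- \frac{1}{10}\right) = 1694 \left(- \frac{17}{40}\right) = - \frac{14399}{20}$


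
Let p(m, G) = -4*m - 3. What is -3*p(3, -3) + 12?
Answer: 57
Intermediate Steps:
p(m, G) = -3 - 4*m
-3*p(3, -3) + 12 = -3*(-3 - 4*3) + 12 = -3*(-3 - 12) + 12 = -3*(-15) + 12 = 45 + 12 = 57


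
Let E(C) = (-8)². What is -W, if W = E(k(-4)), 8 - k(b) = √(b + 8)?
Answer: -64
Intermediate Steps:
k(b) = 8 - √(8 + b) (k(b) = 8 - √(b + 8) = 8 - √(8 + b))
E(C) = 64
W = 64
-W = -1*64 = -64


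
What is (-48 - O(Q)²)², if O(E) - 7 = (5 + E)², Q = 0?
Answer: 1149184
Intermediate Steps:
O(E) = 7 + (5 + E)²
(-48 - O(Q)²)² = (-48 - (7 + (5 + 0)²)²)² = (-48 - (7 + 5²)²)² = (-48 - (7 + 25)²)² = (-48 - 1*32²)² = (-48 - 1*1024)² = (-48 - 1024)² = (-1072)² = 1149184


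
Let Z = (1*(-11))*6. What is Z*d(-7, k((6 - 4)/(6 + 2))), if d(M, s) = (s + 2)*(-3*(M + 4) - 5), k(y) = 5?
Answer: -1848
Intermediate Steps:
d(M, s) = (-17 - 3*M)*(2 + s) (d(M, s) = (2 + s)*(-3*(4 + M) - 5) = (2 + s)*((-12 - 3*M) - 5) = (2 + s)*(-17 - 3*M) = (-17 - 3*M)*(2 + s))
Z = -66 (Z = -11*6 = -66)
Z*d(-7, k((6 - 4)/(6 + 2))) = -66*(-34 - 17*5 - 6*(-7) - 3*(-7)*5) = -66*(-34 - 85 + 42 + 105) = -66*28 = -1848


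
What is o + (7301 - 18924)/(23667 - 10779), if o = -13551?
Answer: -174656911/12888 ≈ -13552.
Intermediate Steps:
o + (7301 - 18924)/(23667 - 10779) = -13551 + (7301 - 18924)/(23667 - 10779) = -13551 - 11623/12888 = -174656911/12888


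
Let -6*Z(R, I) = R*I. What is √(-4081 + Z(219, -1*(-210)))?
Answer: I*√11746 ≈ 108.38*I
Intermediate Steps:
Z(R, I) = -I*R/6 (Z(R, I) = -R*I/6 = -I*R/6)
√(-4081 + Z(219, -1*(-210))) = √(-4081 - ⅙*(-1*(-210))*219) = √(-4081 - ⅙*210*219) = √(-4081 - 7665) = √(-11746) = I*√11746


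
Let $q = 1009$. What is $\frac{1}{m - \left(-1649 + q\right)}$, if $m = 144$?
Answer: $\frac{1}{784} \approx 0.0012755$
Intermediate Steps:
$\frac{1}{m - \left(-1649 + q\right)} = \frac{1}{144 + \left(1649 - 1009\right)} = \frac{1}{144 + 640} = \frac{1}{784}$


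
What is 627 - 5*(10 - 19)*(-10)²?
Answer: 5127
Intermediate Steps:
627 - 5*(10 - 19)*(-10)² = 627 - 5*(-9)*100 = 627 + 45*100 = 627 + 4500 = 5127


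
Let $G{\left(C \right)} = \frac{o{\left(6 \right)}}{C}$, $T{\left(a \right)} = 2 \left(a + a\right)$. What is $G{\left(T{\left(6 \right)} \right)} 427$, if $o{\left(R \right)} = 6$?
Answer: $\frac{427}{4} \approx 106.75$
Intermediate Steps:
$T{\left(a \right)} = 4 a$ ($T{\left(a \right)} = 2 \cdot 2 a = 4 a$)
$G{\left(C \right)} = \frac{6}{C}$
$G{\left(T{\left(6 \right)} \right)} 427 = \frac{6}{4 \cdot 6} \cdot 427 = \frac{6}{24} \cdot 427 = 6 \cdot \frac{1}{24} \cdot 427 = \frac{1}{4} \cdot 427 = \frac{427}{4}$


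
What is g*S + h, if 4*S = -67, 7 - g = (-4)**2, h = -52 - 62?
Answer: 147/4 ≈ 36.750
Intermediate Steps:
h = -114
g = -9 (g = 7 - 1*(-4)**2 = 7 - 1*16 = 7 - 16 = -9)
S = -67/4 (S = (1/4)*(-67) = -67/4 ≈ -16.750)
g*S + h = -9*(-67/4) - 114 = 603/4 - 114 = 147/4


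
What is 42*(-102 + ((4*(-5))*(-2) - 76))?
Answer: -5796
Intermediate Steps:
42*(-102 + ((4*(-5))*(-2) - 76)) = 42*(-102 + (-20*(-2) - 76)) = 42*(-102 + (40 - 76)) = 42*(-102 - 36) = 42*(-138) = -5796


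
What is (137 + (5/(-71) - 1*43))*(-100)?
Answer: -666900/71 ≈ -9393.0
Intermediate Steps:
(137 + (5/(-71) - 1*43))*(-100) = (137 + (5*(-1/71) - 43))*(-100) = (137 + (-5/71 - 43))*(-100) = (137 - 3058/71)*(-100) = (6669/71)*(-100) = -666900/71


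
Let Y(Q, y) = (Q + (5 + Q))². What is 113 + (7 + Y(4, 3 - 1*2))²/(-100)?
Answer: -4919/25 ≈ -196.76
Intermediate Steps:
Y(Q, y) = (5 + 2*Q)²
113 + (7 + Y(4, 3 - 1*2))²/(-100) = 113 + (7 + (5 + 2*4)²)²/(-100) = 113 - (7 + (5 + 8)²)²/100 = 113 - (7 + 13²)²/100 = 113 - (7 + 169)²/100 = 113 - 1/100*176² = 113 - 1/100*30976 = 113 - 7744/25 = -4919/25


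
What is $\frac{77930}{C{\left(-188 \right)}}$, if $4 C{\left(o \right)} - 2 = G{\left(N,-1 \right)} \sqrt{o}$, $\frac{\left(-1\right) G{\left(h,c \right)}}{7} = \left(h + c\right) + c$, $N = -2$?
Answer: $\frac{155860}{36849} - \frac{4364080 i \sqrt{47}}{36849} \approx 4.2297 - 811.92 i$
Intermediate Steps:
$G{\left(h,c \right)} = - 14 c - 7 h$ ($G{\left(h,c \right)} = - 7 \left(\left(h + c\right) + c\right) = - 7 \left(\left(c + h\right) + c\right) = - 7 \left(h + 2 c\right) = - 14 c - 7 h$)
$C{\left(o \right)} = \frac{1}{2} + 7 \sqrt{o}$ ($C{\left(o \right)} = \frac{1}{2} + \frac{\left(\left(-14\right) \left(-1\right) - -14\right) \sqrt{o}}{4} = \frac{1}{2} + \frac{\left(14 + 14\right) \sqrt{o}}{4} = \frac{1}{2} + \frac{28 \sqrt{o}}{4} = \frac{1}{2} + 7 \sqrt{o}$)
$\frac{77930}{C{\left(-188 \right)}} = \frac{77930}{\frac{1}{2} + 7 \sqrt{-188}} = \frac{77930}{\frac{1}{2} + 7 \cdot 2 i \sqrt{47}} = \frac{77930}{\frac{1}{2} + 14 i \sqrt{47}}$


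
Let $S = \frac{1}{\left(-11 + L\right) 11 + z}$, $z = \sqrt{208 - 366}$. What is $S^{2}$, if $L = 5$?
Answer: $\frac{1}{\left(66 - i \sqrt{158}\right)^{2}} \approx 0.00020602 + 8.1429 \cdot 10^{-5} i$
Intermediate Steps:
$z = i \sqrt{158}$ ($z = \sqrt{-158} = i \sqrt{158} \approx 12.57 i$)
$S = \frac{1}{-66 + i \sqrt{158}}$ ($S = \frac{1}{\left(-11 + 5\right) 11 + i \sqrt{158}} = \frac{1}{\left(-6\right) 11 + i \sqrt{158}} = \frac{1}{-66 + i \sqrt{158}} \approx -0.014621 - 0.0027846 i$)
$S^{2} = \left(- \frac{33}{2257} - \frac{i \sqrt{158}}{4514}\right)^{2}$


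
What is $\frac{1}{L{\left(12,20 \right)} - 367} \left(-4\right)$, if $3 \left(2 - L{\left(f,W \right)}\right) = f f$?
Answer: $\frac{4}{413} \approx 0.0096852$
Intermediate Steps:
$L{\left(f,W \right)} = 2 - \frac{f^{2}}{3}$ ($L{\left(f,W \right)} = 2 - \frac{f f}{3} = 2 - \frac{f^{2}}{3}$)
$\frac{1}{L{\left(12,20 \right)} - 367} \left(-4\right) = \frac{1}{\left(2 - \frac{12^{2}}{3}\right) - 367} \left(-4\right) = \frac{1}{\left(2 - 48\right) - 367} \left(-4\right) = \frac{1}{-46 - 367} \left(-4\right) = \frac{1}{-413} \left(-4\right) = \left(- \frac{1}{413}\right) \left(-4\right) = \frac{4}{413}$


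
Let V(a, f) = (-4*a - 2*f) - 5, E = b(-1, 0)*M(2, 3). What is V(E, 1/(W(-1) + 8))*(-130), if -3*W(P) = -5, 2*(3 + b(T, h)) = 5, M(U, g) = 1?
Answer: 12090/29 ≈ 416.90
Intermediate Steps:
b(T, h) = -1/2 (b(T, h) = -3 + (1/2)*5 = -3 + 5/2 = -1/2)
W(P) = 5/3 (W(P) = -1/3*(-5) = 5/3)
E = -1/2 (E = -1/2*1 = -1/2 ≈ -0.50000)
V(a, f) = -5 - 4*a - 2*f
V(E, 1/(W(-1) + 8))*(-130) = (-5 - 4*(-1/2) - 2/(5/3 + 8))*(-130) = (-5 + 2 - 2/29/3)*(-130) = (-5 + 2 - 2*3/29)*(-130) = (-5 + 2 - 6/29)*(-130) = -93/29*(-130) = 12090/29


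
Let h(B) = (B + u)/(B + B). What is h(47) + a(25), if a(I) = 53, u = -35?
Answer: 2497/47 ≈ 53.128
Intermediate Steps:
h(B) = (-35 + B)/(2*B) (h(B) = (B - 35)/(B + B) = (-35 + B)/((2*B)) = (-35 + B)*(1/(2*B)) = (-35 + B)/(2*B))
h(47) + a(25) = (½)*(-35 + 47)/47 + 53 = (½)*(1/47)*12 + 53 = 6/47 + 53 = 2497/47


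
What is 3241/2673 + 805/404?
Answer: 3461129/1079892 ≈ 3.2051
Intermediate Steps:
3241/2673 + 805/404 = 3461129/1079892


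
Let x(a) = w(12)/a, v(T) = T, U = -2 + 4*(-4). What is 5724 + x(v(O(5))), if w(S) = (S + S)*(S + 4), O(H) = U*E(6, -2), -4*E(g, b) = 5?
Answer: 86116/15 ≈ 5741.1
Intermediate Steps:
E(g, b) = -5/4 (E(g, b) = -1/4*5 = -5/4)
U = -18 (U = -2 - 16 = -18)
O(H) = 45/2 (O(H) = -18*(-5/4) = 45/2)
w(S) = 2*S*(4 + S) (w(S) = (2*S)*(4 + S) = 2*S*(4 + S))
x(a) = 384/a (x(a) = (2*12*(4 + 12))/a = (2*12*16)/a = 384/a)
5724 + x(v(O(5))) = 5724 + 384/(45/2) = 5724 + 384*(2/45) = 5724 + 256/15 = 86116/15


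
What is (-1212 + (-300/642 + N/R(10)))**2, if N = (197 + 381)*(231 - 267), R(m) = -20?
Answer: 8474307136/286225 ≈ 29607.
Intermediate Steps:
N = -20808 (N = 578*(-36) = -20808)
(-1212 + (-300/642 + N/R(10)))**2 = (-1212 + (-300/642 - 20808/(-20)))**2 = (-1212 + (-300*1/642 - 20808*(-1/20)))**2 = (-1212 + (-50/107 + 5202/5))**2 = (-1212 + 556364/535)**2 = (-92056/535)**2 = 8474307136/286225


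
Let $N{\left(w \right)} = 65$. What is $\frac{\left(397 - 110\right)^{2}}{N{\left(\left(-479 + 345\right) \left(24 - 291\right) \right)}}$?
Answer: $\frac{82369}{65} \approx 1267.2$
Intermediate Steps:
$\frac{\left(397 - 110\right)^{2}}{N{\left(\left(-479 + 345\right) \left(24 - 291\right) \right)}} = \frac{\left(397 - 110\right)^{2}}{65} = 287^{2} \cdot \frac{1}{65} = 82369 \cdot \frac{1}{65} = \frac{82369}{65}$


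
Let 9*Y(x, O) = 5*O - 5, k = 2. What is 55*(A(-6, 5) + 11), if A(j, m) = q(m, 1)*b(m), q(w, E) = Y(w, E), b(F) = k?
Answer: 605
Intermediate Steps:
b(F) = 2
Y(x, O) = -5/9 + 5*O/9 (Y(x, O) = (5*O - 5)/9 = (-5 + 5*O)/9 = -5/9 + 5*O/9)
q(w, E) = -5/9 + 5*E/9
A(j, m) = 0 (A(j, m) = (-5/9 + (5/9)*1)*2 = (-5/9 + 5/9)*2 = 0*2 = 0)
55*(A(-6, 5) + 11) = 55*(0 + 11) = 55*11 = 605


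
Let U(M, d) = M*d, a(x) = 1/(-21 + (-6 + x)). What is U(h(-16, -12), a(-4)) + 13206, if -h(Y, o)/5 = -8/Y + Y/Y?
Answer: 818787/62 ≈ 13206.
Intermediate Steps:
a(x) = 1/(-27 + x)
h(Y, o) = -5 + 40/Y (h(Y, o) = -5*(-8/Y + Y/Y) = -5*(-8/Y + 1) = -5*(1 - 8/Y) = -5 + 40/Y)
U(h(-16, -12), a(-4)) + 13206 = (-5 + 40/(-16))/(-27 - 4) + 13206 = (-5 + 40*(-1/16))/(-31) + 13206 = (-5 - 5/2)*(-1/31) + 13206 = -15/2*(-1/31) + 13206 = 15/62 + 13206 = 818787/62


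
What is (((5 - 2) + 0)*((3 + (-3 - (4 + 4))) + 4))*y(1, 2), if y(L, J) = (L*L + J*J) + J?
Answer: -84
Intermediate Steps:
y(L, J) = J + J² + L² (y(L, J) = (L² + J²) + J = (J² + L²) + J = J + J² + L²)
(((5 - 2) + 0)*((3 + (-3 - (4 + 4))) + 4))*y(1, 2) = (((5 - 2) + 0)*((3 + (-3 - (4 + 4))) + 4))*(2 + 2² + 1²) = ((3 + 0)*((3 + (-3 - 1*8)) + 4))*(2 + 4 + 1) = (3*((3 + (-3 - 8)) + 4))*7 = (3*((3 - 11) + 4))*7 = (3*(-8 + 4))*7 = (3*(-4))*7 = -12*7 = -84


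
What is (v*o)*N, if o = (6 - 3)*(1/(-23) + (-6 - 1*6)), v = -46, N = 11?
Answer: 18282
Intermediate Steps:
o = -831/23 (o = 3*(1*(-1/23) + (-6 - 6)) = 3*(-1/23 - 12) = 3*(-277/23) = -831/23 ≈ -36.130)
(v*o)*N = -46*(-831/23)*11 = 1662*11 = 18282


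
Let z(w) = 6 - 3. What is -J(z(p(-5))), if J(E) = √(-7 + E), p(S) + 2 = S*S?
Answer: -2*I ≈ -2.0*I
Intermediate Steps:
p(S) = -2 + S² (p(S) = -2 + S*S = -2 + S²)
z(w) = 3
-J(z(p(-5))) = -√(-7 + 3) = -√(-4) = -2*I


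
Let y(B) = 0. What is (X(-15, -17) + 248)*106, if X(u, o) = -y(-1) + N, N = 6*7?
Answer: 30740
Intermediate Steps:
N = 42
X(u, o) = 42 (X(u, o) = -1*0 + 42 = 0 + 42 = 42)
(X(-15, -17) + 248)*106 = (42 + 248)*106 = 290*106 = 30740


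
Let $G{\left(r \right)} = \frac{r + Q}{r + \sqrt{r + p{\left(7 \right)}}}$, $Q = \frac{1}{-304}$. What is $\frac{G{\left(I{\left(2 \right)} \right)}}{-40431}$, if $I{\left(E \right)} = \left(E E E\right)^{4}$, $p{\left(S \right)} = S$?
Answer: $- \frac{106255616}{4294973634119} + \frac{415061 \sqrt{4103}}{68719578145904} \approx -2.4353 \cdot 10^{-5}$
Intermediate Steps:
$Q = - \frac{1}{304} \approx -0.0032895$
$I{\left(E \right)} = E^{12}$ ($I{\left(E \right)} = \left(E^{2} E\right)^{4} = \left(E^{3}\right)^{4} = E^{12}$)
$G{\left(r \right)} = \frac{- \frac{1}{304} + r}{r + \sqrt{7 + r}}$ ($G{\left(r \right)} = \frac{r - \frac{1}{304}}{r + \sqrt{r + 7}} = \frac{- \frac{1}{304} + r}{r + \sqrt{7 + r}}$)
$\frac{G{\left(I{\left(2 \right)} \right)}}{-40431} = \frac{\frac{1}{2^{12} + \sqrt{7 + 2^{12}}} \left(- \frac{1}{304} + 2^{12}\right)}{-40431} = \frac{- \frac{1}{304} + 4096}{4096 + \sqrt{7 + 4096}} \left(- \frac{1}{40431}\right) = \frac{1}{4096 + \sqrt{4103}} \cdot \frac{1245183}{304} \left(- \frac{1}{40431}\right) = \frac{1245183}{304 \left(4096 + \sqrt{4103}\right)} \left(- \frac{1}{40431}\right) = - \frac{415061}{4097008 \left(4096 + \sqrt{4103}\right)}$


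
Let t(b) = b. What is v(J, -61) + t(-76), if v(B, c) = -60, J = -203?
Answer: -136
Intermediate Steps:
v(J, -61) + t(-76) = -60 - 76 = -136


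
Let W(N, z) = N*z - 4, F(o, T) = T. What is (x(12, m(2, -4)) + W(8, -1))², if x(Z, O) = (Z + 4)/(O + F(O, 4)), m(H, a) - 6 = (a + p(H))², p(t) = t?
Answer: 5776/49 ≈ 117.88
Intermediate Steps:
m(H, a) = 6 + (H + a)² (m(H, a) = 6 + (a + H)² = 6 + (H + a)²)
W(N, z) = -4 + N*z
x(Z, O) = (4 + Z)/(4 + O) (x(Z, O) = (Z + 4)/(O + 4) = (4 + Z)/(4 + O))
(x(12, m(2, -4)) + W(8, -1))² = ((4 + 12)/(4 + (6 + (2 - 4)²)) + (-4 + 8*(-1)))² = (16/(4 + (6 + (-2)²)) + (-4 - 8))² = (16/(4 + (6 + 4)) - 12)² = (16/(4 + 10) - 12)² = (16/14 - 12)² = ((1/14)*16 - 12)² = (8/7 - 12)² = (-76/7)² = 5776/49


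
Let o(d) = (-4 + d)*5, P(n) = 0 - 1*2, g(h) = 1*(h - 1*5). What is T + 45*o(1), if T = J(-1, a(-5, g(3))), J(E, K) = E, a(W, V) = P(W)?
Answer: -676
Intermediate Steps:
g(h) = -5 + h (g(h) = 1*(h - 5) = 1*(-5 + h) = -5 + h)
P(n) = -2 (P(n) = 0 - 2 = -2)
a(W, V) = -2
o(d) = -20 + 5*d
T = -1
T + 45*o(1) = -1 + 45*(-20 + 5*1) = -1 + 45*(-20 + 5) = -1 + 45*(-15) = -1 - 675 = -676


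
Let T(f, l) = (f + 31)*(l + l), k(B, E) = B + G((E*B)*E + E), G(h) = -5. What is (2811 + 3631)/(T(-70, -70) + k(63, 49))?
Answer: 3221/2759 ≈ 1.1675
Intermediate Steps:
k(B, E) = -5 + B (k(B, E) = B - 5 = -5 + B)
T(f, l) = 2*l*(31 + f) (T(f, l) = (31 + f)*(2*l) = 2*l*(31 + f))
(2811 + 3631)/(T(-70, -70) + k(63, 49)) = (2811 + 3631)/(2*(-70)*(31 - 70) + (-5 + 63)) = 6442/(2*(-70)*(-39) + 58) = 6442/(5460 + 58) = 6442/5518 = 6442*(1/5518) = 3221/2759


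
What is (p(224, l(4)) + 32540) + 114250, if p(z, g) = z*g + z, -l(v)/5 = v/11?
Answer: 1612674/11 ≈ 1.4661e+5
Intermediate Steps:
l(v) = -5*v/11
p(z, g) = z + g*z (p(z, g) = g*z + z = z + g*z)
(p(224, l(4)) + 32540) + 114250 = (224*(1 - 5/11*4) + 32540) + 114250 = (224*(1 - 20/11) + 32540) + 114250 = (224*(-9/11) + 32540) + 114250 = (-2016/11 + 32540) + 114250 = 355924/11 + 114250 = 1612674/11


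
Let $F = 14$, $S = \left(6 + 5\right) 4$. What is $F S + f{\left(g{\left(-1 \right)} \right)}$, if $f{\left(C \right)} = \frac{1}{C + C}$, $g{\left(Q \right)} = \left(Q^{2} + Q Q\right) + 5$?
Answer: $\frac{8625}{14} \approx 616.07$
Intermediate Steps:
$g{\left(Q \right)} = 5 + 2 Q^{2}$ ($g{\left(Q \right)} = \left(Q^{2} + Q^{2}\right) + 5 = 2 Q^{2} + 5 = 5 + 2 Q^{2}$)
$f{\left(C \right)} = \frac{1}{2 C}$
$S = 44$ ($S = 11 \cdot 4 = 44$)
$F S + f{\left(g{\left(-1 \right)} \right)} = 14 \cdot 44 + \frac{1}{2 \left(5 + 2 \left(-1\right)^{2}\right)} = 616 + \frac{1}{2 \left(5 + 2 \cdot 1\right)} = 616 + \frac{1}{2 \left(5 + 2\right)} = 616 + \frac{1}{2 \cdot 7} = 616 + \frac{1}{2} \cdot \frac{1}{7} = 616 + \frac{1}{14} = \frac{8625}{14}$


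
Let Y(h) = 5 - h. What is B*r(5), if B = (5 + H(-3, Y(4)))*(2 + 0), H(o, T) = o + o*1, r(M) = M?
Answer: -10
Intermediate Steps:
H(o, T) = 2*o (H(o, T) = o + o = 2*o)
B = -2 (B = (5 + 2*(-3))*(2 + 0) = (5 - 6)*2 = -1*2 = -2)
B*r(5) = -2*5 = -10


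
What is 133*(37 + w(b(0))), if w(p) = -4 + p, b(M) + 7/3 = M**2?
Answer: 12236/3 ≈ 4078.7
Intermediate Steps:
b(M) = -7/3 + M**2
133*(37 + w(b(0))) = 133*(37 + (-4 + (-7/3 + 0**2))) = 133*(37 + (-4 + (-7/3 + 0))) = 133*(37 + (-4 - 7/3)) = 133*(37 - 19/3) = 133*(92/3) = 12236/3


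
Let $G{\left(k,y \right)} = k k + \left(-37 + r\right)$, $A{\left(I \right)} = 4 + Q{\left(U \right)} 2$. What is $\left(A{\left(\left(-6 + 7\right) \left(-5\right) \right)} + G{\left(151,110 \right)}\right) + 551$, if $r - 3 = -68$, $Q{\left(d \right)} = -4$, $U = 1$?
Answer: $23246$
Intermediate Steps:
$r = -65$ ($r = 3 - 68 = -65$)
$A{\left(I \right)} = -4$ ($A{\left(I \right)} = 4 - 8 = -4$)
$G{\left(k,y \right)} = -102 + k^{2}$ ($G{\left(k,y \right)} = k k - 102 = k^{2} - 102 = -102 + k^{2}$)
$\left(A{\left(\left(-6 + 7\right) \left(-5\right) \right)} + G{\left(151,110 \right)}\right) + 551 = \left(-4 - \left(102 - 151^{2}\right)\right) + 551 = \left(-4 + \left(-102 + 22801\right)\right) + 551 = \left(-4 + 22699\right) + 551 = 22695 + 551 = 23246$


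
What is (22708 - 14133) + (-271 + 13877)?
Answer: 22181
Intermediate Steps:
(22708 - 14133) + (-271 + 13877) = 8575 + 13606 = 22181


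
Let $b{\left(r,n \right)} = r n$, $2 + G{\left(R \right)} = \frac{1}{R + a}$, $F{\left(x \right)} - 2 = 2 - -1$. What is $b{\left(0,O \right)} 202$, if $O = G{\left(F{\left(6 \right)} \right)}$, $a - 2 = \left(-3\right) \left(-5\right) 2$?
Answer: $0$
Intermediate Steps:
$a = 32$ ($a = 2 + \left(-3\right) \left(-5\right) 2 = 2 + 15 \cdot 2 = 2 + 30 = 32$)
$F{\left(x \right)} = 5$ ($F{\left(x \right)} = 2 + \left(2 - -1\right) = 2 + \left(2 + 1\right) = 2 + 3 = 5$)
$G{\left(R \right)} = -2 + \frac{1}{32 + R}$ ($G{\left(R \right)} = -2 + \frac{1}{R + 32} = -2 + \frac{1}{32 + R}$)
$O = - \frac{73}{37}$ ($O = \frac{-63 - 10}{32 + 5} = \frac{-63 - 10}{37} = \frac{1}{37} \left(-73\right) = - \frac{73}{37} \approx -1.973$)
$b{\left(r,n \right)} = n r$
$b{\left(0,O \right)} 202 = \left(- \frac{73}{37}\right) 0 \cdot 202 = 0 \cdot 202 = 0$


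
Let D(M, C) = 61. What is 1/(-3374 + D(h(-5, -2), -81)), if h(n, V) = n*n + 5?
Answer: -1/3313 ≈ -0.00030184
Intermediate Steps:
h(n, V) = 5 + n² (h(n, V) = n² + 5 = 5 + n²)
1/(-3374 + D(h(-5, -2), -81)) = 1/(-3374 + 61) = 1/(-3313) = -1/3313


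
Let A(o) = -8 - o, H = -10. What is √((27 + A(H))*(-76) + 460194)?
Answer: 13*√2710 ≈ 676.75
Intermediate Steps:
√((27 + A(H))*(-76) + 460194) = √((27 + (-8 - 1*(-10)))*(-76) + 460194) = √((27 + (-8 + 10))*(-76) + 460194) = √((27 + 2)*(-76) + 460194) = √(29*(-76) + 460194) = √(-2204 + 460194) = √457990 = 13*√2710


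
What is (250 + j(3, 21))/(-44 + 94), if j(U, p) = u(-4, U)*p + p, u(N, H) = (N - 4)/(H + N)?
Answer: 439/50 ≈ 8.7800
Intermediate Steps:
u(N, H) = (-4 + N)/(H + N)
j(U, p) = p - 8*p/(-4 + U) (j(U, p) = ((-4 - 4)/(U - 4))*p + p = (-8/(-4 + U))*p + p = -8*p/(-4 + U) + p = p - 8*p/(-4 + U))
(250 + j(3, 21))/(-44 + 94) = (250 + 21*(-12 + 3)/(-4 + 3))/(-44 + 94) = (250 + 21*(-9)/(-1))/50 = (250 + 21*(-1)*(-9))*(1/50) = (250 + 189)*(1/50) = 439*(1/50) = 439/50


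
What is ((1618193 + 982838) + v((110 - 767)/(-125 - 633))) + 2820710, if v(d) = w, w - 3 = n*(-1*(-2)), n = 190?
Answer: 5422124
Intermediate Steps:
w = 383 (w = 3 + 190*(-1*(-2)) = 3 + 190*2 = 3 + 380 = 383)
v(d) = 383
((1618193 + 982838) + v((110 - 767)/(-125 - 633))) + 2820710 = ((1618193 + 982838) + 383) + 2820710 = (2601031 + 383) + 2820710 = 2601414 + 2820710 = 5422124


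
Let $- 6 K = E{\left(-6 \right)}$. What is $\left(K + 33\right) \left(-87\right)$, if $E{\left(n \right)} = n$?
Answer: $-2958$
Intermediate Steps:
$K = 1$ ($K = \left(- \frac{1}{6}\right) \left(-6\right) = 1$)
$\left(K + 33\right) \left(-87\right) = \left(1 + 33\right) \left(-87\right) = 34 \left(-87\right) = -2958$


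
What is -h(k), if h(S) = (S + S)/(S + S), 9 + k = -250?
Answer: -1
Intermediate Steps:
k = -259 (k = -9 - 250 = -259)
h(S) = 1 (h(S) = (2*S)/((2*S)) = (2*S)*(1/(2*S)) = 1)
-h(k) = -1*1 = -1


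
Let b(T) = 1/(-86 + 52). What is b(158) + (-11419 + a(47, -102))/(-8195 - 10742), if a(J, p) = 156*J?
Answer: 120021/643858 ≈ 0.18641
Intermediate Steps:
b(T) = -1/34 (b(T) = 1/(-34) = -1/34)
b(158) + (-11419 + a(47, -102))/(-8195 - 10742) = -1/34 + (-11419 + 156*47)/(-8195 - 10742) = -1/34 + (-11419 + 7332)/(-18937) = -1/34 - 4087*(-1/18937) = -1/34 + 4087/18937 = 120021/643858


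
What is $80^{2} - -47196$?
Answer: $53596$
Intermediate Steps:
$80^{2} - -47196 = 6400 + 47196 = 53596$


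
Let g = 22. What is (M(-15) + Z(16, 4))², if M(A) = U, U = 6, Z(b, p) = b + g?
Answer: 1936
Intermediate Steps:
Z(b, p) = 22 + b (Z(b, p) = b + 22 = 22 + b)
M(A) = 6
(M(-15) + Z(16, 4))² = (6 + (22 + 16))² = (6 + 38)² = 44² = 1936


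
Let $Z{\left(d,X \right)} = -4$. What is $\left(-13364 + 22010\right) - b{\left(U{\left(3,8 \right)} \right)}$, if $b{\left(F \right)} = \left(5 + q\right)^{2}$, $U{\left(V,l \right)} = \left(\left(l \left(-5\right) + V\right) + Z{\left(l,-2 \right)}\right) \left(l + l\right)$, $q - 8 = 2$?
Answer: $8421$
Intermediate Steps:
$q = 10$ ($q = 8 + 2 = 10$)
$U{\left(V,l \right)} = 2 l \left(-4 + V - 5 l\right)$ ($U{\left(V,l \right)} = \left(\left(l \left(-5\right) + V\right) - 4\right) \left(l + l\right) = \left(\left(- 5 l + V\right) - 4\right) 2 l = \left(\left(V - 5 l\right) - 4\right) 2 l = \left(-4 + V - 5 l\right) 2 l = 2 l \left(-4 + V - 5 l\right)$)
$b{\left(F \right)} = 225$ ($b{\left(F \right)} = \left(5 + 10\right)^{2} = 15^{2} = 225$)
$\left(-13364 + 22010\right) - b{\left(U{\left(3,8 \right)} \right)} = \left(-13364 + 22010\right) - 225 = 8646 - 225 = 8421$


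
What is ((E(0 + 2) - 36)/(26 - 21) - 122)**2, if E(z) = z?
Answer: 414736/25 ≈ 16589.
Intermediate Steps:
((E(0 + 2) - 36)/(26 - 21) - 122)**2 = (((0 + 2) - 36)/(26 - 21) - 122)**2 = ((2 - 36)/5 - 122)**2 = (-34*1/5 - 122)**2 = (-34/5 - 122)**2 = (-644/5)**2 = 414736/25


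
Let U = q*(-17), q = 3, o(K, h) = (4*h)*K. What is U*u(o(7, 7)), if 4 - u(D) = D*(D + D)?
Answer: 3918228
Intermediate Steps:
o(K, h) = 4*K*h
U = -51 (U = 3*(-17) = -51)
u(D) = 4 - 2*D**2 (u(D) = 4 - D*(D + D) = 4 - D*2*D = 4 - 2*D**2)
U*u(o(7, 7)) = -51*(4 - 2*(4*7*7)**2) = -51*(4 - 2*196**2) = -51*(4 - 2*38416) = -51*(4 - 76832) = -51*(-76828) = 3918228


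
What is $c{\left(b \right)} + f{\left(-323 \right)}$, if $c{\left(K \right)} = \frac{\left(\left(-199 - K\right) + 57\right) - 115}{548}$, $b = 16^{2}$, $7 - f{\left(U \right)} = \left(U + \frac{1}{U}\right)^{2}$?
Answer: $- \frac{5964495711933}{57172292} \approx -1.0432 \cdot 10^{5}$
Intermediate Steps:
$f{\left(U \right)} = 7 - \left(U + \frac{1}{U}\right)^{2}$
$b = 256$
$c{\left(K \right)} = - \frac{257}{548} - \frac{K}{548}$ ($c{\left(K \right)} = \left(\left(-142 - K\right) - 115\right) \frac{1}{548} = \left(-257 - K\right) \frac{1}{548} = - \frac{257}{548} - \frac{K}{548}$)
$c{\left(b \right)} + f{\left(-323 \right)} = \left(- \frac{257}{548} - \frac{64}{137}\right) - \frac{10884018597}{104329} = - \frac{513}{548} - \frac{10884018597}{104329} = - \frac{5964495711933}{57172292}$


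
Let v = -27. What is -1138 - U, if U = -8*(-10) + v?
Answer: -1191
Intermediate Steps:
U = 53 (U = -8*(-10) - 27 = 80 - 27 = 53)
-1138 - U = -1138 - 1*53 = -1138 - 53 = -1191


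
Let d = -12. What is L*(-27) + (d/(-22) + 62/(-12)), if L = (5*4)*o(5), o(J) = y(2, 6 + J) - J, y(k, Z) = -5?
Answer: 356095/66 ≈ 5395.4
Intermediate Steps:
o(J) = -5 - J
L = -200 (L = (5*4)*(-5 - 1*5) = 20*(-5 - 5) = 20*(-10) = -200)
L*(-27) + (d/(-22) + 62/(-12)) = -200*(-27) + (-12/(-22) + 62/(-12)) = 5400 + (-12*(-1/22) + 62*(-1/12)) = 5400 + (6/11 - 31/6) = 5400 - 305/66 = 356095/66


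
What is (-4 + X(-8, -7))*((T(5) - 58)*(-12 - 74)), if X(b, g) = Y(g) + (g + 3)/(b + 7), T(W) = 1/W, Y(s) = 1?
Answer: 24854/5 ≈ 4970.8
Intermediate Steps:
T(W) = 1/W
X(b, g) = 1 + (3 + g)/(7 + b) (X(b, g) = 1 + (g + 3)/(b + 7) = 1 + (3 + g)/(7 + b))
(-4 + X(-8, -7))*((T(5) - 58)*(-12 - 74)) = (-4 + (10 - 8 - 7)/(7 - 8))*((1/5 - 58)*(-12 - 74)) = (-4 - 5/(-1))*((1/5 - 58)*(-86)) = (-4 - 1*(-5))*(-289/5*(-86)) = (-4 + 5)*(24854/5) = 1*(24854/5) = 24854/5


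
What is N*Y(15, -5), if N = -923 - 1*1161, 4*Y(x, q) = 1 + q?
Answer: 2084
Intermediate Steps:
Y(x, q) = ¼ + q/4 (Y(x, q) = (1 + q)/4 = ¼ + q/4)
N = -2084 (N = -923 - 1161 = -2084)
N*Y(15, -5) = -2084*(¼ + (¼)*(-5)) = -2084*(¼ - 5/4) = -2084*(-1) = 2084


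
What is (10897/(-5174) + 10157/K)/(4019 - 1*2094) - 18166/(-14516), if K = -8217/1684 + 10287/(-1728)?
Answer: 4026114153241904/5274824962482075 ≈ 0.76327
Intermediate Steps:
K = -291873/26944 (K = -8217*1/1684 + 10287*(-1/1728) = -8217/1684 - 381/64 = -291873/26944 ≈ -10.833)
(10897/(-5174) + 10157/K)/(4019 - 1*2094) - 18166/(-14516) = (10897/(-5174) + 10157/(-291873/26944))/(4019 - 1*2094) - 18166/(-14516) = (10897*(-1/5174) + 10157*(-26944/291873))/(4019 - 2094) - 18166*(-1/14516) = (-10897/5174 - 273670208/291873)/1925 + 9083/7258 = -1419150196273/1510150902*1/1925 + 9083/7258 = -1419150196273/2907040486350 + 9083/7258 = 4026114153241904/5274824962482075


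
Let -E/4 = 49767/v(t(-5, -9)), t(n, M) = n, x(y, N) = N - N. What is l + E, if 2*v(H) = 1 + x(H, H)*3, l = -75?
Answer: -398211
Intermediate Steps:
x(y, N) = 0
v(H) = ½ (v(H) = (1 + 0*3)/2 = (1 + 0)/2 = (½)*1 = ½)
E = -398136 (E = -199068/½ = -199068*2 = -4*99534 = -398136)
l + E = -75 - 398136 = -398211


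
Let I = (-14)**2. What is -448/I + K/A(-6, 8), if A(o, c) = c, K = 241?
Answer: 1559/56 ≈ 27.839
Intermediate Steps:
I = 196
-448/I + K/A(-6, 8) = -448/196 + 241/8 = -448*1/196 + 241*(1/8) = -16/7 + 241/8 = 1559/56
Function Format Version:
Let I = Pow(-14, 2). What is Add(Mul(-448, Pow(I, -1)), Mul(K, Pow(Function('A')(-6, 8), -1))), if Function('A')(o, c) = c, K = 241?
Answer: Rational(1559, 56) ≈ 27.839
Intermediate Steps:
I = 196
Add(Mul(-448, Pow(I, -1)), Mul(K, Pow(Function('A')(-6, 8), -1))) = Add(Mul(-448, Pow(196, -1)), Mul(241, Pow(8, -1))) = Add(Mul(-448, Rational(1, 196)), Mul(241, Rational(1, 8))) = Add(Rational(-16, 7), Rational(241, 8)) = Rational(1559, 56)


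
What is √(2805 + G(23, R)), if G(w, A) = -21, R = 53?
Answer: 4*√174 ≈ 52.764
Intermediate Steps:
√(2805 + G(23, R)) = √(2805 - 21) = √2784 = 4*√174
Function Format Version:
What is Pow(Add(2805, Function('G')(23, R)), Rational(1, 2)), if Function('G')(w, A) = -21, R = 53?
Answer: Mul(4, Pow(174, Rational(1, 2))) ≈ 52.764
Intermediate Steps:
Pow(Add(2805, Function('G')(23, R)), Rational(1, 2)) = Pow(Add(2805, -21), Rational(1, 2)) = Pow(2784, Rational(1, 2)) = Mul(4, Pow(174, Rational(1, 2)))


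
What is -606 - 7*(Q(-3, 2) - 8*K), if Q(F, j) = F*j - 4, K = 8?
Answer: -88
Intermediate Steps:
Q(F, j) = -4 + F*j
-606 - 7*(Q(-3, 2) - 8*K) = -606 - 7*((-4 - 3*2) - 8*8) = -606 - 7*((-4 - 6) - 64) = -606 - 7*(-10 - 64) = -606 - 7*(-74) = -606 + 518 = -88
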